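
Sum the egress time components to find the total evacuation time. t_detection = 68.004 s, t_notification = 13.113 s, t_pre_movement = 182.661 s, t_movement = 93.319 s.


Total = 68.004 + 13.113 + 182.661 + 93.319 = 357.097 s

357.097 s


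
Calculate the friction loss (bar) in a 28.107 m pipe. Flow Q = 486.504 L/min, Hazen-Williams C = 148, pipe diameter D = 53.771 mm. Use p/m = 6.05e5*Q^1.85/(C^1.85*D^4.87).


Q^1.85 = 93564
C^1.85 = 10351
D^4.87 = 2.6777e+08
p/m = 0.020423 bar/m
p_total = 0.020423 * 28.107 = 0.57402 bar

0.57402 bar


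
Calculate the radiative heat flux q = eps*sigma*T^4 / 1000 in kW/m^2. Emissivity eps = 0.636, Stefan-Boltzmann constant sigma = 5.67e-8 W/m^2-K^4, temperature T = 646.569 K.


T^4 = 1.7477e+11
q = 0.636 * 5.67e-8 * 1.7477e+11 / 1000 = 6.3023 kW/m^2

6.3023 kW/m^2


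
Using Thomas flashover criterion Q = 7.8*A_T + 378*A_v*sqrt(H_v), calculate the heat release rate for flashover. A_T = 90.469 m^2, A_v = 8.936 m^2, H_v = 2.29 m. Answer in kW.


7.8*A_T = 705.66
sqrt(H_v) = 1.5133
378*A_v*sqrt(H_v) = 5111.6
Q = 705.66 + 5111.6 = 5817.2 kW

5817.2 kW


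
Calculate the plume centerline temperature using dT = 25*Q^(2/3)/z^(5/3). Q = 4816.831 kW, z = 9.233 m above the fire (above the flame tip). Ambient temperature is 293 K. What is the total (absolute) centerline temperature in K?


Q^(2/3) = 285.22
z^(5/3) = 40.635
dT = 25 * 285.22 / 40.635 = 175.47 K
T = 293 + 175.47 = 468.47 K

468.47 K


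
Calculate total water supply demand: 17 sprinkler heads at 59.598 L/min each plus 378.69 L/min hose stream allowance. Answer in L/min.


Sprinkler demand = 17 * 59.598 = 1013.166 L/min
Total = 1013.166 + 378.69 = 1391.856 L/min

1391.856 L/min


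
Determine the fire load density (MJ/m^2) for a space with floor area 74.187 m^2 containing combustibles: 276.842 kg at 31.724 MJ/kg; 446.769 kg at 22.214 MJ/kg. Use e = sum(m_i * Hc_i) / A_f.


Total energy = 276.842*31.724 + 446.769*22.214
= 8782.536 + 9924.527
= 18707.06 MJ
e = 18707.06 / 74.187 = 252.16 MJ/m^2

252.16 MJ/m^2


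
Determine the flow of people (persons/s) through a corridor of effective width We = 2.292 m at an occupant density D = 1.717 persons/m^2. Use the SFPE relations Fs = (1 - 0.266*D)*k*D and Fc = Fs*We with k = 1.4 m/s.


1 - 0.266*D = 1 - 0.266*1.717 = 0.54328
Fs = 0.54328 * 1.4 * 1.717 = 1.3059 persons/(s*m)
Fc = 1.3059 * 2.292 = 2.9932 persons/s

2.9932 persons/s


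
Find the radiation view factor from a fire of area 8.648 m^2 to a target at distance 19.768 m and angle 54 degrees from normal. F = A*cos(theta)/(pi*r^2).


cos(54 deg) = 0.58779
pi*r^2 = 1227.7
F = 8.648 * 0.58779 / 1227.7 = 0.0041406

0.0041406


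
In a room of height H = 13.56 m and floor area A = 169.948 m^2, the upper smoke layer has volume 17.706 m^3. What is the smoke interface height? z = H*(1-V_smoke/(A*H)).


V/(A*H) = 0.0076832
1 - 0.0076832 = 0.99232
z = 13.56 * 0.99232 = 13.456 m

13.456 m


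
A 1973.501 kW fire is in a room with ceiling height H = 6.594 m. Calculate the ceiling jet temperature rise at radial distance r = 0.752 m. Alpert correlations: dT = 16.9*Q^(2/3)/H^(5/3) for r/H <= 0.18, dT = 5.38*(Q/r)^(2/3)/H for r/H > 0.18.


r/H = 0.752 / 6.594 = 0.11404
r/H <= 0.18, so dT = 16.9*Q^(2/3)/H^(5/3)
Q^(2/3) = 157.33
H^(5/3) = 23.187
dT = 16.9 * 157.33 / 23.187 = 114.67 K

114.67 K


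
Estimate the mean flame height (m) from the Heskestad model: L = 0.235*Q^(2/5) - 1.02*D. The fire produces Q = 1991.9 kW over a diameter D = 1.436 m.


Q^(2/5) = 20.879
0.235 * Q^(2/5) = 4.9065
1.02 * D = 1.4647
L = 3.4418 m

3.4418 m


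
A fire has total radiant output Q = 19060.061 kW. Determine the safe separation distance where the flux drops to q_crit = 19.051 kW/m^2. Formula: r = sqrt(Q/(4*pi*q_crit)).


4*pi*q_crit = 239.40
Q/(4*pi*q_crit) = 79.615
r = sqrt(79.615) = 8.9227 m

8.9227 m


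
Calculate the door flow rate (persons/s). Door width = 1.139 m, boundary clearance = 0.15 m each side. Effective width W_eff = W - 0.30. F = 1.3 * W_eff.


W_eff = 1.139 - 0.30 = 0.839 m
F = 1.3 * 0.839 = 1.0907 persons/s

1.0907 persons/s


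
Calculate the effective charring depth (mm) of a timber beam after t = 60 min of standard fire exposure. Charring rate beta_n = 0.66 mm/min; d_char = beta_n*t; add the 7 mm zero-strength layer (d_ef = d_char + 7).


d_char = 0.66 * 60 = 39.6 mm
d_ef = 39.6 + 1.0*7 = 46.6 mm

46.6 mm


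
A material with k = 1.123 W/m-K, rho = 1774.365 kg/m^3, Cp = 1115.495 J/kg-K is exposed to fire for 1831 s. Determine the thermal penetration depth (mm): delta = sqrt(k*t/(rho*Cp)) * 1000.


alpha = 1.123 / (1774.365 * 1115.495) = 5.6737e-07 m^2/s
alpha * t = 0.0010389
delta = sqrt(0.0010389) * 1000 = 32.231 mm

32.231 mm


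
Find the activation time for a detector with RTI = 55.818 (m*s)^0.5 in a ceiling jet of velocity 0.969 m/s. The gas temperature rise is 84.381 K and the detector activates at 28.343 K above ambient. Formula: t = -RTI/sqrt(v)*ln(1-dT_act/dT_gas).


dT_act/dT_gas = 0.33589
ln(1 - 0.33589) = -0.40931
t = -55.818 / sqrt(0.969) * -0.40931 = 23.210 s

23.210 s


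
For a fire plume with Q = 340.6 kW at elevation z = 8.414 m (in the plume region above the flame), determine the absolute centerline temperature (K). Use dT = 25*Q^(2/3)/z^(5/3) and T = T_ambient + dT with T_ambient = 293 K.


Q^(2/3) = 48.771
z^(5/3) = 34.807
dT = 25 * 48.771 / 34.807 = 35.029 K
T = 293 + 35.029 = 328.03 K

328.03 K


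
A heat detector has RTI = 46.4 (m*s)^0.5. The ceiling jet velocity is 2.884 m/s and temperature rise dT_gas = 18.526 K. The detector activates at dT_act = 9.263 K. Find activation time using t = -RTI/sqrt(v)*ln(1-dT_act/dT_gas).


dT_act/dT_gas = 0.5
ln(1 - 0.5) = -0.69315
t = -46.4 / sqrt(2.884) * -0.69315 = 18.939 s

18.939 s


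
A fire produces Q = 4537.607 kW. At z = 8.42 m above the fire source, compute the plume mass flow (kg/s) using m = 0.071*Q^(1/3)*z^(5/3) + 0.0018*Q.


Q^(1/3) = 16.555
z^(5/3) = 34.849
First term = 0.071 * 16.555 * 34.849 = 40.963
Second term = 0.0018 * 4537.607 = 8.1677
m = 49.130 kg/s

49.130 kg/s


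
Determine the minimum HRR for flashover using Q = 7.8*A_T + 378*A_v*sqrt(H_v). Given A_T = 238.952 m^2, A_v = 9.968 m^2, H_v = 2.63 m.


7.8*A_T = 1863.8
sqrt(H_v) = 1.6217
378*A_v*sqrt(H_v) = 6110.5
Q = 1863.8 + 6110.5 = 7974.3 kW

7974.3 kW


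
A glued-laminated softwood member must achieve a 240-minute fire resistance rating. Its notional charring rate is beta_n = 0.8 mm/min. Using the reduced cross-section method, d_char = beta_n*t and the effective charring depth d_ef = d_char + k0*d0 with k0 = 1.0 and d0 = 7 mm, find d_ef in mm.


d_char = 0.8 * 240 = 192 mm
d_ef = 192 + 1.0*7 = 199 mm

199 mm


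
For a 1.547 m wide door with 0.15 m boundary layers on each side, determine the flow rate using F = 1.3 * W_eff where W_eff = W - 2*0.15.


W_eff = 1.547 - 0.30 = 1.247 m
F = 1.3 * 1.247 = 1.6211 persons/s

1.6211 persons/s


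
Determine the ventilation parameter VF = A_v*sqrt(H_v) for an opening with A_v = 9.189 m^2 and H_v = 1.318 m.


sqrt(H_v) = 1.1480
VF = 9.189 * 1.1480 = 10.549 m^(5/2)

10.549 m^(5/2)


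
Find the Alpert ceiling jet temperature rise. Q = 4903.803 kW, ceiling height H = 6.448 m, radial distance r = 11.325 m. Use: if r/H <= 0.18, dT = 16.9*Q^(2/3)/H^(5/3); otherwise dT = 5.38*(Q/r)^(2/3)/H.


r/H = 11.325 / 6.448 = 1.7564
r/H > 0.18, so dT = 5.38*(Q/r)^(2/3)/H
Q/r = 433.01
(Q/r)^(2/3) = 57.235
dT = 5.38 * 57.235 / 6.448 = 47.755 K

47.755 K


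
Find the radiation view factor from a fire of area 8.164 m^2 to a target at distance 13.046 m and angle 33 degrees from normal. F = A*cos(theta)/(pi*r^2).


cos(33 deg) = 0.83867
pi*r^2 = 534.69
F = 8.164 * 0.83867 / 534.69 = 0.012805

0.012805


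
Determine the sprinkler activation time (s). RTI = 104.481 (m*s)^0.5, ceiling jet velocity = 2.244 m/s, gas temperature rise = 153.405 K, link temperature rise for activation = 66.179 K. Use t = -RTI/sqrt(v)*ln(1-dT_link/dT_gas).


dT_link/dT_gas = 0.43140
ln(1 - 0.43140) = -0.56458
t = -104.481 / sqrt(2.244) * -0.56458 = 39.378 s

39.378 s


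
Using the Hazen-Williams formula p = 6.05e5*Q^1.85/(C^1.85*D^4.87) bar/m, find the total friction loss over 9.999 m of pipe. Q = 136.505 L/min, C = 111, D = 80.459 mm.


Q^1.85 = 8913.0
C^1.85 = 6079.2
D^4.87 = 1.9061e+09
p/m = 0.00046535 bar/m
p_total = 0.00046535 * 9.999 = 0.0046531 bar

0.0046531 bar


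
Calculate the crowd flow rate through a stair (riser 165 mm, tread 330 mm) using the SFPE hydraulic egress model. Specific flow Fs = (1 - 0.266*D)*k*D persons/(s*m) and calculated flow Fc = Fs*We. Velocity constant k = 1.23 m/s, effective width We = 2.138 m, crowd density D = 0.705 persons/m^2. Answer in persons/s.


1 - 0.266*D = 1 - 0.266*0.705 = 0.81247
Fs = 0.81247 * 1.23 * 0.705 = 0.70453 persons/(s*m)
Fc = 0.70453 * 2.138 = 1.5063 persons/s

1.5063 persons/s


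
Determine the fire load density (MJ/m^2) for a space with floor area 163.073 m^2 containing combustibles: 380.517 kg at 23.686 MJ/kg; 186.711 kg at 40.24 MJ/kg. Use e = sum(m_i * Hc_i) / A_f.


Total energy = 380.517*23.686 + 186.711*40.24
= 9012.926 + 7513.251
= 16526.18 MJ
e = 16526.18 / 163.073 = 101.34 MJ/m^2

101.34 MJ/m^2


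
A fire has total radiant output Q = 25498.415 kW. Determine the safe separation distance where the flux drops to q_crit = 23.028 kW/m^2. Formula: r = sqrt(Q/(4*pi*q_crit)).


4*pi*q_crit = 289.38
Q/(4*pi*q_crit) = 88.114
r = sqrt(88.114) = 9.3869 m

9.3869 m


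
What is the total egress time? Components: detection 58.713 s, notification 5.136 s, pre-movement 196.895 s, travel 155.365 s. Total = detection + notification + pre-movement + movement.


Total = 58.713 + 5.136 + 196.895 + 155.365 = 416.109 s

416.109 s


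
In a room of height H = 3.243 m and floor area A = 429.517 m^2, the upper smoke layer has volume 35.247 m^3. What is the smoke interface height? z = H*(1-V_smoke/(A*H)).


V/(A*H) = 0.025304
1 - 0.025304 = 0.97470
z = 3.243 * 0.97470 = 3.1609 m

3.1609 m


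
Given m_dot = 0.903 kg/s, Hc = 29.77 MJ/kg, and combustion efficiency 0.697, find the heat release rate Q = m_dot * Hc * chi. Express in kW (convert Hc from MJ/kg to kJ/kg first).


Hc = 29.77 MJ/kg = 29.77 * 1000 kJ/kg = 29770 kJ/kg
Q = 0.903 kg/s * 29770 kJ/kg * 0.697 = 18737 kW

18737 kW


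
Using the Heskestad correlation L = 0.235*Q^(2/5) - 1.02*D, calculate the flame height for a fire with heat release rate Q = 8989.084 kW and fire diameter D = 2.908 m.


Q^(2/5) = 38.149
0.235 * Q^(2/5) = 8.9651
1.02 * D = 2.9662
L = 5.9989 m

5.9989 m


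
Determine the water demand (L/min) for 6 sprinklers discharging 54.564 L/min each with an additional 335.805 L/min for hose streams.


Sprinkler demand = 6 * 54.564 = 327.384 L/min
Total = 327.384 + 335.805 = 663.189 L/min

663.189 L/min


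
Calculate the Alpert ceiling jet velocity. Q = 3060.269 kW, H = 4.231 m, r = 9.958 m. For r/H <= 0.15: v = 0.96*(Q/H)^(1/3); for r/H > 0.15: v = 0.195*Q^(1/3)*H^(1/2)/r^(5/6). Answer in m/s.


r/H = 9.958 / 4.231 = 2.3536
r/H > 0.15, so v = 0.195*Q^(1/3)*H^(1/2)/r^(5/6)
Q^(1/3) = 14.518
H^(1/2) = 2.0569
r^(5/6) = 6.7891
v = 0.195 * 14.518 * 2.0569 / 6.7891 = 0.85776 m/s

0.85776 m/s


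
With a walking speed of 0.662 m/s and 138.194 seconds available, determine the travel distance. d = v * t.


d = 0.662 * 138.194 = 91.484 m

91.484 m


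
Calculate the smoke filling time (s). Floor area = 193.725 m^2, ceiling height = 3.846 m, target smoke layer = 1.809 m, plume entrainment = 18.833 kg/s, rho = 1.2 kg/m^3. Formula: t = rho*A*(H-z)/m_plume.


H - z = 2.037 m
t = 1.2 * 193.725 * 2.037 / 18.833 = 25.144 s

25.144 s


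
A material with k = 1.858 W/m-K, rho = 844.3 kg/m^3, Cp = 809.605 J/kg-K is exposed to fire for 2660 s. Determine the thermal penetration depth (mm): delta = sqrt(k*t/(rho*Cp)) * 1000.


alpha = 1.858 / (844.3 * 809.605) = 2.7182e-06 m^2/s
alpha * t = 0.0072303
delta = sqrt(0.0072303) * 1000 = 85.031 mm

85.031 mm


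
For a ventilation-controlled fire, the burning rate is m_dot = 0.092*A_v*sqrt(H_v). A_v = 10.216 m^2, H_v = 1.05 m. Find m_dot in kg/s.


sqrt(H_v) = 1.0247
m_dot = 0.092 * 10.216 * 1.0247 = 0.96308 kg/s

0.96308 kg/s


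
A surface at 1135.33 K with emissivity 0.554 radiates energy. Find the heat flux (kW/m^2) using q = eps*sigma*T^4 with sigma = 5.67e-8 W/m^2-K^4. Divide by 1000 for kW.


T^4 = 1.6615e+12
q = 0.554 * 5.67e-8 * 1.6615e+12 / 1000 = 52.189 kW/m^2

52.189 kW/m^2


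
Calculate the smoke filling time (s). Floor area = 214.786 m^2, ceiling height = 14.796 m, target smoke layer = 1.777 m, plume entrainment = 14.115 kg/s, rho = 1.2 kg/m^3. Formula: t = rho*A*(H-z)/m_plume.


H - z = 13.019 m
t = 1.2 * 214.786 * 13.019 / 14.115 = 237.73 s

237.73 s


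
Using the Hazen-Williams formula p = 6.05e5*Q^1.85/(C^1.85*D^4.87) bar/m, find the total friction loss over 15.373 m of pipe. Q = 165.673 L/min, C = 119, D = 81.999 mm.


Q^1.85 = 12753
C^1.85 = 6914.5
D^4.87 = 2.0905e+09
p/m = 0.00053378 bar/m
p_total = 0.00053378 * 15.373 = 0.0082058 bar

0.0082058 bar


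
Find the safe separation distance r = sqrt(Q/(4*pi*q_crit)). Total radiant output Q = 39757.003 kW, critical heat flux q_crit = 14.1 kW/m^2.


4*pi*q_crit = 177.19
Q/(4*pi*q_crit) = 224.38
r = sqrt(224.38) = 14.979 m

14.979 m


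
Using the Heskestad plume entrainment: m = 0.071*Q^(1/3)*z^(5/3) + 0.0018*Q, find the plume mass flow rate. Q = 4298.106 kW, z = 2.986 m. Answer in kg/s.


Q^(1/3) = 16.259
z^(5/3) = 6.1918
First term = 0.071 * 16.259 * 6.1918 = 7.1477
Second term = 0.0018 * 4298.106 = 7.7366
m = 14.884 kg/s

14.884 kg/s


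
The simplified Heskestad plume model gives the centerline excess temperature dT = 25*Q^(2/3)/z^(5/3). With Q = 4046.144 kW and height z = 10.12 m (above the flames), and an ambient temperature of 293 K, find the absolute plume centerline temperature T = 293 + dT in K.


Q^(2/3) = 253.92
z^(5/3) = 47.348
dT = 25 * 253.92 / 47.348 = 134.07 K
T = 293 + 134.07 = 427.07 K

427.07 K


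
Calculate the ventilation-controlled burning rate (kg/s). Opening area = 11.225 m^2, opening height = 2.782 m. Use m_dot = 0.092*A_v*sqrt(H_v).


sqrt(H_v) = 1.6679
m_dot = 0.092 * 11.225 * 1.6679 = 1.7225 kg/s

1.7225 kg/s


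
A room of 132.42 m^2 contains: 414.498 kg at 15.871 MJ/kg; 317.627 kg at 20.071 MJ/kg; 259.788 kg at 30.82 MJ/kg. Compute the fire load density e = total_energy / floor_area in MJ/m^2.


Total energy = 414.498*15.871 + 317.627*20.071 + 259.788*30.82
= 6578.498 + 6375.092 + 8006.666
= 20960.26 MJ
e = 20960.26 / 132.42 = 158.29 MJ/m^2

158.29 MJ/m^2


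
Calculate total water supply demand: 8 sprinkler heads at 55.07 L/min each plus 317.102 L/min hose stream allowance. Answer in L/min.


Sprinkler demand = 8 * 55.07 = 440.56 L/min
Total = 440.56 + 317.102 = 757.662 L/min

757.662 L/min


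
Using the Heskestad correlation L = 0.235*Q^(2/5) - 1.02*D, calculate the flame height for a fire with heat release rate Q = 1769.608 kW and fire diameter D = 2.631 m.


Q^(2/5) = 19.914
0.235 * Q^(2/5) = 4.6797
1.02 * D = 2.6836
L = 1.9961 m

1.9961 m


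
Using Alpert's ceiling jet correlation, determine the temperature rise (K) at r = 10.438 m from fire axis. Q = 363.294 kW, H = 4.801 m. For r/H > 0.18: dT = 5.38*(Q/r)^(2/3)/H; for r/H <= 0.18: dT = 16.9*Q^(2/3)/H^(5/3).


r/H = 10.438 / 4.801 = 2.1741
r/H > 0.18, so dT = 5.38*(Q/r)^(2/3)/H
Q/r = 34.805
(Q/r)^(2/3) = 10.660
dT = 5.38 * 10.660 / 4.801 = 11.946 K

11.946 K


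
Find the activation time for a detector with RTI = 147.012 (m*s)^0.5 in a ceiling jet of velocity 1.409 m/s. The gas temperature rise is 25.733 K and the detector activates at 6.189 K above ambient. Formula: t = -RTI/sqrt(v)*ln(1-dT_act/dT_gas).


dT_act/dT_gas = 0.24051
ln(1 - 0.24051) = -0.27511
t = -147.012 / sqrt(1.409) * -0.27511 = 34.072 s

34.072 s


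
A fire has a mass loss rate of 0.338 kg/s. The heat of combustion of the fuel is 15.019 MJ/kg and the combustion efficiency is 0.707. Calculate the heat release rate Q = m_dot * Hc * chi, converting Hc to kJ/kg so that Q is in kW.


Hc = 15.019 MJ/kg = 15.019 * 1000 kJ/kg = 15019 kJ/kg
Q = 0.338 kg/s * 15019 kJ/kg * 0.707 = 3589.0 kW

3589.0 kW


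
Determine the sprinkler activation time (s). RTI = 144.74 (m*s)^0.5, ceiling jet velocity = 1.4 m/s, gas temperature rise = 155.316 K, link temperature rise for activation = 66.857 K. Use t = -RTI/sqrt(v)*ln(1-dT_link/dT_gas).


dT_link/dT_gas = 0.43046
ln(1 - 0.43046) = -0.56292
t = -144.74 / sqrt(1.4) * -0.56292 = 68.861 s

68.861 s


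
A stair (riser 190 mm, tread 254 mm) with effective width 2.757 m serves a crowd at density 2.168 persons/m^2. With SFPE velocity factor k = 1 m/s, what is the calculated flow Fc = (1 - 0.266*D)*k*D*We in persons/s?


1 - 0.266*D = 1 - 0.266*2.168 = 0.42331
Fs = 0.42331 * 1 * 2.168 = 0.91774 persons/(s*m)
Fc = 0.91774 * 2.757 = 2.5302 persons/s

2.5302 persons/s


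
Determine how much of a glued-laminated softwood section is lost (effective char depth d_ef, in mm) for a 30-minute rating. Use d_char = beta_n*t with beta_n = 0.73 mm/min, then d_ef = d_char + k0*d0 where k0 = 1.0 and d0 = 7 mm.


d_char = 0.73 * 30 = 21.9 mm
d_ef = 21.9 + 1.0*7 = 28.9 mm

28.9 mm


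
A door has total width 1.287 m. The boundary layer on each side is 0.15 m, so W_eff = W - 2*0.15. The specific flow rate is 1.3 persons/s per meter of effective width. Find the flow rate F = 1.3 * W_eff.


W_eff = 1.287 - 0.30 = 0.987 m
F = 1.3 * 0.987 = 1.2831 persons/s

1.2831 persons/s


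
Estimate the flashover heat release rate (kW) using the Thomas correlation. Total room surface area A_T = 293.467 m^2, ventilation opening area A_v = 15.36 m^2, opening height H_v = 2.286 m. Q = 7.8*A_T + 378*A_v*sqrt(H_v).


7.8*A_T = 2289.0
sqrt(H_v) = 1.5120
378*A_v*sqrt(H_v) = 8778.5
Q = 2289.0 + 8778.5 = 11068 kW

11068 kW


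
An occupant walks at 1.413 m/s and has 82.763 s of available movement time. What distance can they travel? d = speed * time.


d = 1.413 * 82.763 = 116.94 m

116.94 m


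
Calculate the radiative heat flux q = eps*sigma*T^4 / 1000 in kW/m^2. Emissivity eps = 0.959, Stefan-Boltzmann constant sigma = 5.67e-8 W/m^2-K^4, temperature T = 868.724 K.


T^4 = 5.6954e+11
q = 0.959 * 5.67e-8 * 5.6954e+11 / 1000 = 30.969 kW/m^2

30.969 kW/m^2


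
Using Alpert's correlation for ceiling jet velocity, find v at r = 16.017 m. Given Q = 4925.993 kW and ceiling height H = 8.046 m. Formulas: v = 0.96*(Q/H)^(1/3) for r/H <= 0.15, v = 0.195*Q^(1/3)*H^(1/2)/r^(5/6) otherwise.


r/H = 16.017 / 8.046 = 1.9907
r/H > 0.15, so v = 0.195*Q^(1/3)*H^(1/2)/r^(5/6)
Q^(1/3) = 17.015
H^(1/2) = 2.8365
r^(5/6) = 10.088
v = 0.195 * 17.015 * 2.8365 / 10.088 = 0.93291 m/s

0.93291 m/s


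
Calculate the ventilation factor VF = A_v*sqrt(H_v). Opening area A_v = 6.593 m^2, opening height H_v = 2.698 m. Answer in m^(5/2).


sqrt(H_v) = 1.6426
VF = 6.593 * 1.6426 = 10.829 m^(5/2)

10.829 m^(5/2)


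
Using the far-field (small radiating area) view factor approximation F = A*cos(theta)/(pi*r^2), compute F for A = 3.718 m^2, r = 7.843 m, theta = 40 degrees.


cos(40 deg) = 0.76604
pi*r^2 = 193.25
F = 3.718 * 0.76604 / 193.25 = 0.014738

0.014738


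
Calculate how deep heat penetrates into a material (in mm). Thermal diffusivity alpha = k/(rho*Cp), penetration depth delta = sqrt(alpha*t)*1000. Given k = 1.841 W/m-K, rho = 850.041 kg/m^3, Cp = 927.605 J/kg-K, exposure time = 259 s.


alpha = 1.841 / (850.041 * 927.605) = 2.3348e-06 m^2/s
alpha * t = 0.00060471
delta = sqrt(0.00060471) * 1000 = 24.591 mm

24.591 mm


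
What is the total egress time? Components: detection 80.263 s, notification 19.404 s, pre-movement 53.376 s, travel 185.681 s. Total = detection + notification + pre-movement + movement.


Total = 80.263 + 19.404 + 53.376 + 185.681 = 338.724 s

338.724 s


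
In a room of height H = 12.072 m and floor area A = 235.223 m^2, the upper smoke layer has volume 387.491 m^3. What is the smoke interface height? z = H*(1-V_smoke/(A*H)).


V/(A*H) = 0.13646
1 - 0.13646 = 0.86354
z = 12.072 * 0.86354 = 10.425 m

10.425 m


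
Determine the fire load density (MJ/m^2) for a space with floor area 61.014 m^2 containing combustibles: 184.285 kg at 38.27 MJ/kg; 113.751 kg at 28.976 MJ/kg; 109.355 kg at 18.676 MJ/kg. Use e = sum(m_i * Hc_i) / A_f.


Total energy = 184.285*38.27 + 113.751*28.976 + 109.355*18.676
= 7052.587 + 3296.049 + 2042.314
= 12390.95 MJ
e = 12390.95 / 61.014 = 203.08 MJ/m^2

203.08 MJ/m^2


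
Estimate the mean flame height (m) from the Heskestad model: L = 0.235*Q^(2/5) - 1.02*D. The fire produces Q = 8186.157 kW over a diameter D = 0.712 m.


Q^(2/5) = 36.748
0.235 * Q^(2/5) = 8.6357
1.02 * D = 0.72624
L = 7.9095 m

7.9095 m


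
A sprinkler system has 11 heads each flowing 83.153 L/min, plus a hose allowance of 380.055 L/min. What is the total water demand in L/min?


Sprinkler demand = 11 * 83.153 = 914.683 L/min
Total = 914.683 + 380.055 = 1294.738 L/min

1294.738 L/min


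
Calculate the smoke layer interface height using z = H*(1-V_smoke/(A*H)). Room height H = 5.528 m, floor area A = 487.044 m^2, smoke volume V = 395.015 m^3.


V/(A*H) = 0.14672
1 - 0.14672 = 0.85328
z = 5.528 * 0.85328 = 4.7170 m

4.7170 m


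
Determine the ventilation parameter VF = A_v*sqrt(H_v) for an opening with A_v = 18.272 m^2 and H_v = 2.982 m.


sqrt(H_v) = 1.7268
VF = 18.272 * 1.7268 = 31.553 m^(5/2)

31.553 m^(5/2)


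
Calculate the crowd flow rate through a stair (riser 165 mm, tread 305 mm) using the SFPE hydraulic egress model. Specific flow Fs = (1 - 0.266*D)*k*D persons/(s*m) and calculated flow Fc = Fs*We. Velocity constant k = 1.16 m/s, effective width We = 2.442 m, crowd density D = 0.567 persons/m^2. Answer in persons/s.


1 - 0.266*D = 1 - 0.266*0.567 = 0.84918
Fs = 0.84918 * 1.16 * 0.567 = 0.55852 persons/(s*m)
Fc = 0.55852 * 2.442 = 1.3639 persons/s

1.3639 persons/s


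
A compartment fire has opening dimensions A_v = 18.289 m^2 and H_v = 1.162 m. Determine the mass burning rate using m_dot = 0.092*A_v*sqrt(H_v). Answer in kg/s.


sqrt(H_v) = 1.0780
m_dot = 0.092 * 18.289 * 1.0780 = 1.8138 kg/s

1.8138 kg/s


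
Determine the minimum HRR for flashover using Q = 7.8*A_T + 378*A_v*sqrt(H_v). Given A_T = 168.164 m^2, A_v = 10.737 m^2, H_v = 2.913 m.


7.8*A_T = 1311.7
sqrt(H_v) = 1.7068
378*A_v*sqrt(H_v) = 6927.0
Q = 1311.7 + 6927.0 = 8238.7 kW

8238.7 kW


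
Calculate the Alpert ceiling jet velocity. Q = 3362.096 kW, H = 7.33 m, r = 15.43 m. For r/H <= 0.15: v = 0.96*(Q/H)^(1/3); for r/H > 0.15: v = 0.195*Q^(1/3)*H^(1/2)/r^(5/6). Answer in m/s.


r/H = 15.43 / 7.33 = 2.1050
r/H > 0.15, so v = 0.195*Q^(1/3)*H^(1/2)/r^(5/6)
Q^(1/3) = 14.981
H^(1/2) = 2.7074
r^(5/6) = 9.7792
v = 0.195 * 14.981 * 2.7074 / 9.7792 = 0.80876 m/s

0.80876 m/s


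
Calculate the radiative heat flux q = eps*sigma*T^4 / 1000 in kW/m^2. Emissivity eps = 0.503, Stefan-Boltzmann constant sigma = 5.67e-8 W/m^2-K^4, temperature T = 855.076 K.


T^4 = 5.3459e+11
q = 0.503 * 5.67e-8 * 5.3459e+11 / 1000 = 15.246 kW/m^2

15.246 kW/m^2


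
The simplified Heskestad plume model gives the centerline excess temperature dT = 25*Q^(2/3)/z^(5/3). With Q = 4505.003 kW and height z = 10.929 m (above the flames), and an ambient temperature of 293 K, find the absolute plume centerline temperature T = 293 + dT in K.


Q^(2/3) = 272.77
z^(5/3) = 53.823
dT = 25 * 272.77 / 53.823 = 126.70 K
T = 293 + 126.70 = 419.70 K

419.70 K


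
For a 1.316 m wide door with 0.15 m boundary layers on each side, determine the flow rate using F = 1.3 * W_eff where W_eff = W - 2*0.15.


W_eff = 1.316 - 0.30 = 1.016 m
F = 1.3 * 1.016 = 1.3208 persons/s

1.3208 persons/s


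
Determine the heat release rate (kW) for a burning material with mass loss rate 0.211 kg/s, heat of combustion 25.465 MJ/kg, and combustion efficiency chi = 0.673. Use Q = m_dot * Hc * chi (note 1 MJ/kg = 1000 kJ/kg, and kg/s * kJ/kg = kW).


Hc = 25.465 MJ/kg = 25.465 * 1000 kJ/kg = 25465 kJ/kg
Q = 0.211 kg/s * 25465 kJ/kg * 0.673 = 3616.1 kW

3616.1 kW


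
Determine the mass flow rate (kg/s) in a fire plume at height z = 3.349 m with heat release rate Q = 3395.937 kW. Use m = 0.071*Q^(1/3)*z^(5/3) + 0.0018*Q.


Q^(1/3) = 15.031
z^(5/3) = 7.4965
First term = 0.071 * 15.031 * 7.4965 = 8.0002
Second term = 0.0018 * 3395.937 = 6.1127
m = 14.113 kg/s

14.113 kg/s


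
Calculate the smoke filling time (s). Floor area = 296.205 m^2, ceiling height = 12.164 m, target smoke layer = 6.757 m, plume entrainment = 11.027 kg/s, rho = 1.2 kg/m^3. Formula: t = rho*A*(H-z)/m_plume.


H - z = 5.407 m
t = 1.2 * 296.205 * 5.407 / 11.027 = 174.29 s

174.29 s


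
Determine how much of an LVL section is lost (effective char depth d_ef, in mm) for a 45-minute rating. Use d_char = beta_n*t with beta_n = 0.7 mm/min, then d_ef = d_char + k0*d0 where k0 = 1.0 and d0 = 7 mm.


d_char = 0.7 * 45 = 31.5 mm
d_ef = 31.5 + 1.0*7 = 38.5 mm

38.5 mm


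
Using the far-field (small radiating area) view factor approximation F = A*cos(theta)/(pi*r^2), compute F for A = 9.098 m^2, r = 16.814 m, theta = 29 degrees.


cos(29 deg) = 0.87462
pi*r^2 = 888.16
F = 9.098 * 0.87462 / 888.16 = 0.0089593

0.0089593


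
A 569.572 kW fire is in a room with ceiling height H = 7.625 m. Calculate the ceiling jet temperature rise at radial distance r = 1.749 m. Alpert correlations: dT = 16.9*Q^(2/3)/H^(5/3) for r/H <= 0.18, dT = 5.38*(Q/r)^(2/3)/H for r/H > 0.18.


r/H = 1.749 / 7.625 = 0.22938
r/H > 0.18, so dT = 5.38*(Q/r)^(2/3)/H
Q/r = 325.66
(Q/r)^(2/3) = 47.334
dT = 5.38 * 47.334 / 7.625 = 33.398 K

33.398 K


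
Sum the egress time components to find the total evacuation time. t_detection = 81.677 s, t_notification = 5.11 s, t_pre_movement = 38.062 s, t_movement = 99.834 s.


Total = 81.677 + 5.11 + 38.062 + 99.834 = 224.683 s

224.683 s


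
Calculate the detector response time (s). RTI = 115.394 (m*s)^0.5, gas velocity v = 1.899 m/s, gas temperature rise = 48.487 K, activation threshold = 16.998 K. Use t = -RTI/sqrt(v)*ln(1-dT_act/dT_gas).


dT_act/dT_gas = 0.35057
ln(1 - 0.35057) = -0.43166
t = -115.394 / sqrt(1.899) * -0.43166 = 36.146 s

36.146 s


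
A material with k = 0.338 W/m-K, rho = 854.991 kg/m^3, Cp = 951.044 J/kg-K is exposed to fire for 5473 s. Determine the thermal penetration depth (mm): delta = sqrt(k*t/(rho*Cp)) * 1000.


alpha = 0.338 / (854.991 * 951.044) = 4.1568e-07 m^2/s
alpha * t = 0.0022750
delta = sqrt(0.0022750) * 1000 = 47.697 mm

47.697 mm


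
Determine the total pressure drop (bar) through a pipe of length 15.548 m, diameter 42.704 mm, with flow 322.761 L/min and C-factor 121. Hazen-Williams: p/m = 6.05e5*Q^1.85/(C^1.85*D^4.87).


Q^1.85 = 43796
C^1.85 = 7131.0
D^4.87 = 8.7173e+07
p/m = 0.042624 bar/m
p_total = 0.042624 * 15.548 = 0.66271 bar

0.66271 bar


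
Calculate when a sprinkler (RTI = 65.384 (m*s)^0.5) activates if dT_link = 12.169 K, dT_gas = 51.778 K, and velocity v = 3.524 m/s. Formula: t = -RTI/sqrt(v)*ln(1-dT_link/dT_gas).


dT_link/dT_gas = 0.23502
ln(1 - 0.23502) = -0.26791
t = -65.384 / sqrt(3.524) * -0.26791 = 9.3313 s

9.3313 s


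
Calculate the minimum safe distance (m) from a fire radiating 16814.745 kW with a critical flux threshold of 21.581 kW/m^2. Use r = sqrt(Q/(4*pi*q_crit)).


4*pi*q_crit = 271.19
Q/(4*pi*q_crit) = 62.002
r = sqrt(62.002) = 7.8742 m

7.8742 m


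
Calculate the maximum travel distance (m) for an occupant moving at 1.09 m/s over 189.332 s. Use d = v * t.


d = 1.09 * 189.332 = 206.37 m

206.37 m


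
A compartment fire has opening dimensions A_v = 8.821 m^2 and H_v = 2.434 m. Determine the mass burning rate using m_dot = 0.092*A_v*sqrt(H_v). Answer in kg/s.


sqrt(H_v) = 1.5601
m_dot = 0.092 * 8.821 * 1.5601 = 1.2661 kg/s

1.2661 kg/s


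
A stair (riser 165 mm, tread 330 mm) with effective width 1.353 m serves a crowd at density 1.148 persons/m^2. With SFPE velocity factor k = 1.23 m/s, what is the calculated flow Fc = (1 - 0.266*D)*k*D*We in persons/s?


1 - 0.266*D = 1 - 0.266*1.148 = 0.69463
Fs = 0.69463 * 1.23 * 1.148 = 0.98085 persons/(s*m)
Fc = 0.98085 * 1.353 = 1.3271 persons/s

1.3271 persons/s


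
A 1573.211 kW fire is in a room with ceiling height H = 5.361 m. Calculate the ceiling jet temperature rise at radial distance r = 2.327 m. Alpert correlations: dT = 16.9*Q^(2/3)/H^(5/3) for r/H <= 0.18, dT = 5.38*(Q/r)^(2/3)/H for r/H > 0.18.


r/H = 2.327 / 5.361 = 0.43406
r/H > 0.18, so dT = 5.38*(Q/r)^(2/3)/H
Q/r = 676.07
(Q/r)^(2/3) = 77.030
dT = 5.38 * 77.030 / 5.361 = 77.303 K

77.303 K


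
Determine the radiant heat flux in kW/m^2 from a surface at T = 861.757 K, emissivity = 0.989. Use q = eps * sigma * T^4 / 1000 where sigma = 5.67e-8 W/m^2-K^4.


T^4 = 5.5149e+11
q = 0.989 * 5.67e-8 * 5.5149e+11 / 1000 = 30.926 kW/m^2

30.926 kW/m^2


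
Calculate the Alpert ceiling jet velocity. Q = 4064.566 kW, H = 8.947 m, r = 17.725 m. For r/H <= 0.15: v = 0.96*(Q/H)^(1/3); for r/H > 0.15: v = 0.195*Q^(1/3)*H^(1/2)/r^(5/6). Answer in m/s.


r/H = 17.725 / 8.947 = 1.9811
r/H > 0.15, so v = 0.195*Q^(1/3)*H^(1/2)/r^(5/6)
Q^(1/3) = 15.959
H^(1/2) = 2.9912
r^(5/6) = 10.977
v = 0.195 * 15.959 * 2.9912 / 10.977 = 0.84799 m/s

0.84799 m/s


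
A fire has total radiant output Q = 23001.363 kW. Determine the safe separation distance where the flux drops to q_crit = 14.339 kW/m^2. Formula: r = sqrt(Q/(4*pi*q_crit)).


4*pi*q_crit = 180.19
Q/(4*pi*q_crit) = 127.65
r = sqrt(127.65) = 11.298 m

11.298 m


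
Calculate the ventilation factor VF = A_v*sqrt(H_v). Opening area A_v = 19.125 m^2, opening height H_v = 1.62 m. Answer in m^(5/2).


sqrt(H_v) = 1.2728
VF = 19.125 * 1.2728 = 24.342 m^(5/2)

24.342 m^(5/2)


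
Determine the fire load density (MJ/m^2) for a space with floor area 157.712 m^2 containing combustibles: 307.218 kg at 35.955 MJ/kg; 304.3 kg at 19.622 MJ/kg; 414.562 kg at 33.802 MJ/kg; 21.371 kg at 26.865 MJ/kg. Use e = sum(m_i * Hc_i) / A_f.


Total energy = 307.218*35.955 + 304.3*19.622 + 414.562*33.802 + 21.371*26.865
= 11046.02 + 5970.975 + 14013.02 + 574.1319
= 31604.15 MJ
e = 31604.15 / 157.712 = 200.39 MJ/m^2

200.39 MJ/m^2


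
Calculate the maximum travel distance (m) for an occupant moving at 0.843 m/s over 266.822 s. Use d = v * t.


d = 0.843 * 266.822 = 224.93 m

224.93 m


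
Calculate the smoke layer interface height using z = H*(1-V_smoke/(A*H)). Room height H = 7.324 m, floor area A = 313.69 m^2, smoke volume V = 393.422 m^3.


V/(A*H) = 0.17124
1 - 0.17124 = 0.82876
z = 7.324 * 0.82876 = 6.0698 m

6.0698 m


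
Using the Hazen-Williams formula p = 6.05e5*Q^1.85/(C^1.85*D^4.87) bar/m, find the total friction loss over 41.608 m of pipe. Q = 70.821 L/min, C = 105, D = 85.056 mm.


Q^1.85 = 2647.3
C^1.85 = 5485.3
D^4.87 = 2.4984e+09
p/m = 0.00011687 bar/m
p_total = 0.00011687 * 41.608 = 0.0048626 bar

0.0048626 bar


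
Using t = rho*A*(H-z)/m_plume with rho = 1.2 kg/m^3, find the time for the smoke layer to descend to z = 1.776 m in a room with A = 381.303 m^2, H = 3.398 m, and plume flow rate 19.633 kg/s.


H - z = 1.622 m
t = 1.2 * 381.303 * 1.622 / 19.633 = 37.802 s

37.802 s


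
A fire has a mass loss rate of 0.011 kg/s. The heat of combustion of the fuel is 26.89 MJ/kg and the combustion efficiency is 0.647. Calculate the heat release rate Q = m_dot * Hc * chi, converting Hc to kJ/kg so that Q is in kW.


Hc = 26.89 MJ/kg = 26.89 * 1000 kJ/kg = 26890 kJ/kg
Q = 0.011 kg/s * 26890 kJ/kg * 0.647 = 191.38 kW

191.38 kW


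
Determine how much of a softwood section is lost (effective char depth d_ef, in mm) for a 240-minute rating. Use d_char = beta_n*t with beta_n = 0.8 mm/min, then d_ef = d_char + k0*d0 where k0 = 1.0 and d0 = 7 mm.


d_char = 0.8 * 240 = 192 mm
d_ef = 192 + 1.0*7 = 199 mm

199 mm


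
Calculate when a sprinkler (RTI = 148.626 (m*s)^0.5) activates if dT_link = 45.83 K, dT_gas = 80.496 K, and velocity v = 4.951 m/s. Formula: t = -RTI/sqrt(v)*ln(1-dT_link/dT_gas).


dT_link/dT_gas = 0.56935
ln(1 - 0.56935) = -0.84245
t = -148.626 / sqrt(4.951) * -0.84245 = 56.272 s

56.272 s


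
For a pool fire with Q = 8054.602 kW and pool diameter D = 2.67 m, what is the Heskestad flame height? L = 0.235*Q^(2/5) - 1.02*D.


Q^(2/5) = 36.510
0.235 * Q^(2/5) = 8.5800
1.02 * D = 2.7234
L = 5.8566 m

5.8566 m


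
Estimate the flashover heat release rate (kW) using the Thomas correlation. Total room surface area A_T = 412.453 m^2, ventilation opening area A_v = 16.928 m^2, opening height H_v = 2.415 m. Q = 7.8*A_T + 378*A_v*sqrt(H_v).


7.8*A_T = 3217.1
sqrt(H_v) = 1.5540
378*A_v*sqrt(H_v) = 9943.9
Q = 3217.1 + 9943.9 = 13161 kW

13161 kW


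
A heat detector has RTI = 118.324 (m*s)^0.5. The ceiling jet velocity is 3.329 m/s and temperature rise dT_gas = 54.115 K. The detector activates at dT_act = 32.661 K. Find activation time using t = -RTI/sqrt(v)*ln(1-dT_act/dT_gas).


dT_act/dT_gas = 0.60355
ln(1 - 0.60355) = -0.92520
t = -118.324 / sqrt(3.329) * -0.92520 = 60.000 s

60.000 s


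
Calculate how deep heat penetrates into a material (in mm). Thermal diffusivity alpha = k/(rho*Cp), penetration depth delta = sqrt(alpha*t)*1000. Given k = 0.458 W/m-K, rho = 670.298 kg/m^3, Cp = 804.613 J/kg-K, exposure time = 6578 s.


alpha = 0.458 / (670.298 * 804.613) = 8.4920e-07 m^2/s
alpha * t = 0.0055860
delta = sqrt(0.0055860) * 1000 = 74.740 mm

74.740 mm


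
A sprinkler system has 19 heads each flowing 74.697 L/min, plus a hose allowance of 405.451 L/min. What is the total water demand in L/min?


Sprinkler demand = 19 * 74.697 = 1419.243 L/min
Total = 1419.243 + 405.451 = 1824.694 L/min

1824.694 L/min


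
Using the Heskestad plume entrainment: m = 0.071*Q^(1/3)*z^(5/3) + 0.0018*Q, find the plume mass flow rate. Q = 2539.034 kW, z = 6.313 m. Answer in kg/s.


Q^(1/3) = 13.642
z^(5/3) = 21.564
First term = 0.071 * 13.642 * 21.564 = 20.887
Second term = 0.0018 * 2539.034 = 4.5703
m = 25.457 kg/s

25.457 kg/s


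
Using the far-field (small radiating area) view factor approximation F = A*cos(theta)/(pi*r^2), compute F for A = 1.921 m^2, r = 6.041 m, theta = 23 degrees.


cos(23 deg) = 0.92050
pi*r^2 = 114.65
F = 1.921 * 0.92050 / 114.65 = 0.015424

0.015424


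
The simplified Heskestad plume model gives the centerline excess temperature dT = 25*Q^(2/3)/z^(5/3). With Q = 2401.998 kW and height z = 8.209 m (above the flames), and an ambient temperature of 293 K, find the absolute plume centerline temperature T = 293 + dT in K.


Q^(2/3) = 179.36
z^(5/3) = 33.405
dT = 25 * 179.36 / 33.405 = 134.23 K
T = 293 + 134.23 = 427.23 K

427.23 K


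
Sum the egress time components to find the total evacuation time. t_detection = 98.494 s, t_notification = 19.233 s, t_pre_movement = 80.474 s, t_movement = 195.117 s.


Total = 98.494 + 19.233 + 80.474 + 195.117 = 393.318 s

393.318 s


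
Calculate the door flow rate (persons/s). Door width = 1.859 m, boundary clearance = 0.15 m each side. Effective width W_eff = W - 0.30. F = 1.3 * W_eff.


W_eff = 1.859 - 0.30 = 1.559 m
F = 1.3 * 1.559 = 2.0267 persons/s

2.0267 persons/s


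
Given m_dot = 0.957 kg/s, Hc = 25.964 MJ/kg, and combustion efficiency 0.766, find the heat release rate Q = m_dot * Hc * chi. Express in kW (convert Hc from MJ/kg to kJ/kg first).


Hc = 25.964 MJ/kg = 25.964 * 1000 kJ/kg = 25964 kJ/kg
Q = 0.957 kg/s * 25964 kJ/kg * 0.766 = 19033 kW

19033 kW


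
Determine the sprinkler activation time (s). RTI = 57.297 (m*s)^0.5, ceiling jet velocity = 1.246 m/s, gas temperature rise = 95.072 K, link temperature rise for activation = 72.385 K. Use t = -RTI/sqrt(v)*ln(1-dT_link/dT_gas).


dT_link/dT_gas = 0.76137
ln(1 - 0.76137) = -1.4328
t = -57.297 / sqrt(1.246) * -1.4328 = 73.548 s

73.548 s


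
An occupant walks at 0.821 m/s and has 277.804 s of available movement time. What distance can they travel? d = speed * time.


d = 0.821 * 277.804 = 228.08 m

228.08 m


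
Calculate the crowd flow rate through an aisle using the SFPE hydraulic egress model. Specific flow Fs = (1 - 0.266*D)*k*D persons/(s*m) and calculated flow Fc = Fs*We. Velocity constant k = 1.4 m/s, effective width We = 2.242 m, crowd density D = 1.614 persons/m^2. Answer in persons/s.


1 - 0.266*D = 1 - 0.266*1.614 = 0.57068
Fs = 0.57068 * 1.4 * 1.614 = 1.2895 persons/(s*m)
Fc = 1.2895 * 2.242 = 2.8911 persons/s

2.8911 persons/s


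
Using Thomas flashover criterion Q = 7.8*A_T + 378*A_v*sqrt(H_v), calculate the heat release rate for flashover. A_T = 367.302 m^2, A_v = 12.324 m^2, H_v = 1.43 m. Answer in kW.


7.8*A_T = 2865.0
sqrt(H_v) = 1.1958
378*A_v*sqrt(H_v) = 5570.7
Q = 2865.0 + 5570.7 = 8435.7 kW

8435.7 kW


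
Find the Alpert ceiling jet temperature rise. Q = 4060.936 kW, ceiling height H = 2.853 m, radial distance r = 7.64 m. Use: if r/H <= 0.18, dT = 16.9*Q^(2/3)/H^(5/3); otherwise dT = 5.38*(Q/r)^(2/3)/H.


r/H = 7.64 / 2.853 = 2.6779
r/H > 0.18, so dT = 5.38*(Q/r)^(2/3)/H
Q/r = 531.54
(Q/r)^(2/3) = 65.618
dT = 5.38 * 65.618 / 2.853 = 123.74 K

123.74 K


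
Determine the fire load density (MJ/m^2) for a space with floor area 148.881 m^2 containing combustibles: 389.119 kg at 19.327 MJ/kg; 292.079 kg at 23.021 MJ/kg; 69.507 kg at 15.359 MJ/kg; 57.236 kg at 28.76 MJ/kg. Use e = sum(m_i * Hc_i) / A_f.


Total energy = 389.119*19.327 + 292.079*23.021 + 69.507*15.359 + 57.236*28.76
= 7520.503 + 6723.951 + 1067.558 + 1646.107
= 16958.12 MJ
e = 16958.12 / 148.881 = 113.90 MJ/m^2

113.90 MJ/m^2


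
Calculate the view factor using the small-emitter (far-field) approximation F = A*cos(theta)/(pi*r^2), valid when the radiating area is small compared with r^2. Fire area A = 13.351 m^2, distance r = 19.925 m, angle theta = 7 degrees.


cos(7 deg) = 0.99255
pi*r^2 = 1247.2
F = 13.351 * 0.99255 / 1247.2 = 0.010625

0.010625


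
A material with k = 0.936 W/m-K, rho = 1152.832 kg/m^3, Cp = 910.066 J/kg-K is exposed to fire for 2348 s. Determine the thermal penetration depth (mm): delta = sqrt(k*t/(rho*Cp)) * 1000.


alpha = 0.936 / (1152.832 * 910.066) = 8.9215e-07 m^2/s
alpha * t = 0.0020948
delta = sqrt(0.0020948) * 1000 = 45.769 mm

45.769 mm


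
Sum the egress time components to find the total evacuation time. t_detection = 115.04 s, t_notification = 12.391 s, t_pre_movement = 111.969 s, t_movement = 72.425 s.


Total = 115.04 + 12.391 + 111.969 + 72.425 = 311.825 s

311.825 s


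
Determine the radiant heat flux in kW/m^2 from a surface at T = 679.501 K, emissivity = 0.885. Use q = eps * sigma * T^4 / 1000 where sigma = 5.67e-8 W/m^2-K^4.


T^4 = 2.1319e+11
q = 0.885 * 5.67e-8 * 2.1319e+11 / 1000 = 10.698 kW/m^2

10.698 kW/m^2


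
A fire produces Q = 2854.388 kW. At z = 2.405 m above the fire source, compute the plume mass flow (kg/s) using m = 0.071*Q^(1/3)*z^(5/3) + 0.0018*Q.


Q^(1/3) = 14.185
z^(5/3) = 4.3171
First term = 0.071 * 14.185 * 4.3171 = 4.3480
Second term = 0.0018 * 2854.388 = 5.1379
m = 9.4859 kg/s

9.4859 kg/s


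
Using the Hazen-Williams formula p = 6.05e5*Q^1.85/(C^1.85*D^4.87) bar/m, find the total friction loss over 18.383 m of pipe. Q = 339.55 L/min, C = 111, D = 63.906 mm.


Q^1.85 = 48103
C^1.85 = 6079.2
D^4.87 = 6.2085e+08
p/m = 0.0077107 bar/m
p_total = 0.0077107 * 18.383 = 0.14175 bar

0.14175 bar


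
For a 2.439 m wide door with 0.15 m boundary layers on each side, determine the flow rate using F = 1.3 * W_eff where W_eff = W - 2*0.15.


W_eff = 2.439 - 0.30 = 2.139 m
F = 1.3 * 2.139 = 2.7807 persons/s

2.7807 persons/s


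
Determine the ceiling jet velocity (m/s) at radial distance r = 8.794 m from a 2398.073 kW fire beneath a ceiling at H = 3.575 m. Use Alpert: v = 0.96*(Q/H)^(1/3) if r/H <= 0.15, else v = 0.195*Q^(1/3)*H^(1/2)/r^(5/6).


r/H = 8.794 / 3.575 = 2.4599
r/H > 0.15, so v = 0.195*Q^(1/3)*H^(1/2)/r^(5/6)
Q^(1/3) = 13.385
H^(1/2) = 1.8908
r^(5/6) = 6.1210
v = 0.195 * 13.385 * 1.8908 / 6.1210 = 0.80625 m/s

0.80625 m/s
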